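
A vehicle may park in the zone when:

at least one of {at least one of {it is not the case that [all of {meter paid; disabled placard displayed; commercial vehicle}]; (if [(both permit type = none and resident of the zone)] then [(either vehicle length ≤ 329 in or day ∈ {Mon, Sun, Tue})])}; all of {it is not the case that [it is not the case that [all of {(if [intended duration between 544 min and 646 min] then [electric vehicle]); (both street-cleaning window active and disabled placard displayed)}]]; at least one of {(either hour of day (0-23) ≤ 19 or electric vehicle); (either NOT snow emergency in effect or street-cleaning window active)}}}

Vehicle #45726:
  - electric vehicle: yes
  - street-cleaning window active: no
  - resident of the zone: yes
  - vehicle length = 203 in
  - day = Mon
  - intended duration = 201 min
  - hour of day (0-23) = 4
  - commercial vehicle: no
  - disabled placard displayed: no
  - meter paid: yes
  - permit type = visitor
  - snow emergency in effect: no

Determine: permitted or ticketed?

Atomic conditions:
  meter paid: yes → true
  disabled placard displayed: no → false
  commercial vehicle: no → false
  permit type = none: visitor == none is false
  resident of the zone: yes → true
  vehicle length ≤ 329 in: 203 ≤ 329 is true
  day ∈ {Mon, Sun, Tue}: Mon is in the set → true
  intended duration between 544 min and 646 min: 201 in [544, 646] is false
  electric vehicle: yes → true
  street-cleaning window active: no → false
  hour of day (0-23) ≤ 19: 4 ≤ 19 is true
  NOT snow emergency in effect: no → true
Combine:
[1.1.1] true AND false AND false = false
[1.1] NOT false = true
[1.2.1] false AND true = false
[1.2.2] true OR true = true
[1.2] false → true (antecedent false ⇒ implication holds) = true
[1] true OR true = true
[2.1.1.1.1] false → true (antecedent false ⇒ implication holds) = true
[2.1.1.1.2] false AND false = false
[2.1.1.1] true AND false = false
[2.1.1] NOT false = true
[2.1] NOT true = false
[2.2.1] true OR true = true
[2.2.2] true OR false = true
[2.2] true OR true = true
[2] false AND true = false
[root] true OR false = true
Overall: true → permitted

Permitted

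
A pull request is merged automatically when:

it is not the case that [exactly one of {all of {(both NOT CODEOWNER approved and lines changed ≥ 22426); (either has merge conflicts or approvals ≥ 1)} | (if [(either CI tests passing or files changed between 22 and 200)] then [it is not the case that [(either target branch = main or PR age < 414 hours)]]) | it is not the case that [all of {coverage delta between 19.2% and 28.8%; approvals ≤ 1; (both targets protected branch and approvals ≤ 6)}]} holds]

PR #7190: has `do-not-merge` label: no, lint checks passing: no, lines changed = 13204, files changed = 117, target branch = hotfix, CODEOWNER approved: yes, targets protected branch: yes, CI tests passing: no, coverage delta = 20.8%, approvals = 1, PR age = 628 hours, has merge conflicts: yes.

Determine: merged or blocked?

Blocked

Atomic conditions:
  NOT CODEOWNER approved: yes → false
  lines changed ≥ 22426: 13204 ≥ 22426 is false
  has merge conflicts: yes → true
  approvals ≥ 1: 1 ≥ 1 is true
  CI tests passing: no → false
  files changed between 22 and 200: 117 in [22, 200] is true
  target branch = main: hotfix == main is false
  PR age < 414 hours: 628 < 414 is false
  coverage delta between 19.2% and 28.8%: 20.8 in [19.2, 28.8] is true
  approvals ≤ 1: 1 ≤ 1 is true
  targets protected branch: yes → true
  approvals ≤ 6: 1 ≤ 6 is true
Combine:
[1.1.1] false AND false = false
[1.1.2] true OR true = true
[1.1] false AND true = false
[1.2.1] false OR true = true
[1.2.2.1] false OR false = false
[1.2.2] NOT false = true
[1.2] true → true = true
[1.3.1.3] true AND true = true
[1.3.1] true AND true AND true = true
[1.3] NOT true = false
[1] exactly-one(false, true, false) = true
[root] NOT true = false
Overall: false → blocked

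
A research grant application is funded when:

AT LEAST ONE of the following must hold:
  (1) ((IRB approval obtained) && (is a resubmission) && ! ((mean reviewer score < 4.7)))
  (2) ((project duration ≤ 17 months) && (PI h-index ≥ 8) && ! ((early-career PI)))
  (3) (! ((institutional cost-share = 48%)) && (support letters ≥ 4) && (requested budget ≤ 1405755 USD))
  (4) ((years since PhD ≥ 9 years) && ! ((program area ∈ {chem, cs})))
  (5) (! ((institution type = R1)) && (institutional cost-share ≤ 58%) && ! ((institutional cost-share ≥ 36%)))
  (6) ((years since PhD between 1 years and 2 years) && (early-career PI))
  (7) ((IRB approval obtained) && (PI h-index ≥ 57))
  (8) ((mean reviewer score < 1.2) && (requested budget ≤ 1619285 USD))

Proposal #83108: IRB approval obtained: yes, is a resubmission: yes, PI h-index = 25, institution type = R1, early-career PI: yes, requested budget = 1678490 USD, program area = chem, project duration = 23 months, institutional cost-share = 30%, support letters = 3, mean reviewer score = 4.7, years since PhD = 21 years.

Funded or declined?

Funded

Atomic conditions:
  IRB approval obtained: yes → true
  is a resubmission: yes → true
  mean reviewer score < 4.7: 4.7 < 4.7 is false
  project duration ≤ 17 months: 23 ≤ 17 is false
  PI h-index ≥ 8: 25 ≥ 8 is true
  early-career PI: yes → true
  institutional cost-share = 48%: 30 == 48 is false
  support letters ≥ 4: 3 ≥ 4 is false
  requested budget ≤ 1405755 USD: 1678490 ≤ 1405755 is false
  years since PhD ≥ 9 years: 21 ≥ 9 is true
  program area ∈ {chem, cs}: chem is in the set → true
  institution type = R1: R1 == R1 is true
  institutional cost-share ≤ 58%: 30 ≤ 58 is true
  institutional cost-share ≥ 36%: 30 ≥ 36 is false
  years since PhD between 1 years and 2 years: 21 in [1, 2] is false
  PI h-index ≥ 57: 25 ≥ 57 is false
  mean reviewer score < 1.2: 4.7 < 1.2 is false
  requested budget ≤ 1619285 USD: 1678490 ≤ 1619285 is false
Combine:
[1.3] NOT false = true
[1] true AND true AND true = true
[2.3] NOT true = false
[2] false AND true AND false = false
[3.1] NOT false = true
[3] true AND false AND false = false
[4.2] NOT true = false
[4] true AND false = false
[5.1] NOT true = false
[5.3] NOT false = true
[5] false AND true AND true = false
[6] false AND true = false
[7] true AND false = false
[8] false AND false = false
[root] true OR false OR false OR false OR false OR false OR false OR false = true
Overall: true → funded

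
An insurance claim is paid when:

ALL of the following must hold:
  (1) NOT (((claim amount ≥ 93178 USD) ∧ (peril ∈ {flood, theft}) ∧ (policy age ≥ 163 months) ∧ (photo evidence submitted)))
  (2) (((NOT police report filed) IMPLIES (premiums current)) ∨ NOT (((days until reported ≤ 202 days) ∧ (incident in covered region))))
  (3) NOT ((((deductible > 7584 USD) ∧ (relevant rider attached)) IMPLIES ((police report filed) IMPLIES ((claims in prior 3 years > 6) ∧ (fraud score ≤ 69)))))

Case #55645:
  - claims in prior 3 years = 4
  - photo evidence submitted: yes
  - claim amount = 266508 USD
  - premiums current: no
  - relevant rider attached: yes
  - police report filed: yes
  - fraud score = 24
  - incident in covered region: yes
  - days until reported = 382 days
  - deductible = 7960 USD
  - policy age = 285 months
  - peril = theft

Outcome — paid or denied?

Atomic conditions:
  claim amount ≥ 93178 USD: 266508 ≥ 93178 is true
  peril ∈ {flood, theft}: theft is in the set → true
  policy age ≥ 163 months: 285 ≥ 163 is true
  photo evidence submitted: yes → true
  NOT police report filed: yes → false
  premiums current: no → false
  days until reported ≤ 202 days: 382 ≤ 202 is false
  incident in covered region: yes → true
  deductible > 7584 USD: 7960 > 7584 is true
  relevant rider attached: yes → true
  police report filed: yes → true
  claims in prior 3 years > 6: 4 > 6 is false
  fraud score ≤ 69: 24 ≤ 69 is true
Combine:
[1.1] true AND true AND true AND true = true
[1] NOT true = false
[2.1] false → false (antecedent false ⇒ implication holds) = true
[2.2.1] false AND true = false
[2.2] NOT false = true
[2] true OR true = true
[3.1.1] true AND true = true
[3.1.2.2] false AND true = false
[3.1.2] true → false = false
[3.1] true → false = false
[3] NOT false = true
[root] false AND true AND true = false
Overall: false → denied

Denied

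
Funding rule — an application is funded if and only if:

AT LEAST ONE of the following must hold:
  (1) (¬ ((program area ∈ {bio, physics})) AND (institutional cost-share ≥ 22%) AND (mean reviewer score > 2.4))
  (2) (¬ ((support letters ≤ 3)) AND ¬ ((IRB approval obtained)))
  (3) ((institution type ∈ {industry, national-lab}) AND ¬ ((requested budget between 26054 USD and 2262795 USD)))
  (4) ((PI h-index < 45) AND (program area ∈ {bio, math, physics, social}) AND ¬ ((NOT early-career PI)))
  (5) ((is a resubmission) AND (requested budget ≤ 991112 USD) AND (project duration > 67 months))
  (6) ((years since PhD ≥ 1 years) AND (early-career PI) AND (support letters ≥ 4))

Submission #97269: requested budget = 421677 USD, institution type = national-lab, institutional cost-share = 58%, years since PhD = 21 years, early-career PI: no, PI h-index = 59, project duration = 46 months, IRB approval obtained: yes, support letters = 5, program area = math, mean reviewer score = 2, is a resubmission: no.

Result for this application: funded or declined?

Atomic conditions:
  program area ∈ {bio, physics}: math is not in the set → false
  institutional cost-share ≥ 22%: 58 ≥ 22 is true
  mean reviewer score > 2.4: 2 > 2.4 is false
  support letters ≤ 3: 5 ≤ 3 is false
  IRB approval obtained: yes → true
  institution type ∈ {industry, national-lab}: national-lab is in the set → true
  requested budget between 26054 USD and 2262795 USD: 421677 in [26054, 2262795] is true
  PI h-index < 45: 59 < 45 is false
  program area ∈ {bio, math, physics, social}: math is in the set → true
  NOT early-career PI: no → true
  is a resubmission: no → false
  requested budget ≤ 991112 USD: 421677 ≤ 991112 is true
  project duration > 67 months: 46 > 67 is false
  years since PhD ≥ 1 years: 21 ≥ 1 is true
  early-career PI: no → false
  support letters ≥ 4: 5 ≥ 4 is true
Combine:
[1.1] NOT false = true
[1] true AND true AND false = false
[2.1] NOT false = true
[2.2] NOT true = false
[2] true AND false = false
[3.2] NOT true = false
[3] true AND false = false
[4.3] NOT true = false
[4] false AND true AND false = false
[5] false AND true AND false = false
[6] true AND false AND true = false
[root] false OR false OR false OR false OR false OR false = false
Overall: false → declined

Declined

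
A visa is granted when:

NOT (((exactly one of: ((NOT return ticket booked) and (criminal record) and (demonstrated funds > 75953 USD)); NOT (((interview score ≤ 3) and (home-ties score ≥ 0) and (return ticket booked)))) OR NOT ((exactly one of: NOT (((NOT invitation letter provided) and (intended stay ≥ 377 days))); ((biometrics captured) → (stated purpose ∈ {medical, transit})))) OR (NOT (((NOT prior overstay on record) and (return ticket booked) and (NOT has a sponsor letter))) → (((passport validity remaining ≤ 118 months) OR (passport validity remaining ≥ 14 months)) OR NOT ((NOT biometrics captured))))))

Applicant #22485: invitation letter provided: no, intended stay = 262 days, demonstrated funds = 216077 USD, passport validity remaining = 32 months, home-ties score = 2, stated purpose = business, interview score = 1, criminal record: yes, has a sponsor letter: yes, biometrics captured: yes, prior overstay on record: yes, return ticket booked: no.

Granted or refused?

Atomic conditions:
  NOT return ticket booked: no → true
  criminal record: yes → true
  demonstrated funds > 75953 USD: 216077 > 75953 is true
  interview score ≤ 3: 1 ≤ 3 is true
  home-ties score ≥ 0: 2 ≥ 0 is true
  return ticket booked: no → false
  NOT invitation letter provided: no → true
  intended stay ≥ 377 days: 262 ≥ 377 is false
  biometrics captured: yes → true
  stated purpose ∈ {medical, transit}: business is not in the set → false
  NOT prior overstay on record: yes → false
  NOT has a sponsor letter: yes → false
  passport validity remaining ≤ 118 months: 32 ≤ 118 is true
  passport validity remaining ≥ 14 months: 32 ≥ 14 is true
  NOT biometrics captured: yes → false
Combine:
[1.1.1] true AND true AND true = true
[1.1.2.1] true AND true AND false = false
[1.1.2] NOT false = true
[1.1] exactly-one(true, true) = false
[1.2.1.1.1] true AND false = false
[1.2.1.1] NOT false = true
[1.2.1.2] true → false = false
[1.2.1] exactly-one(true, false) = true
[1.2] NOT true = false
[1.3.1.1] false AND false AND false = false
[1.3.1] NOT false = true
[1.3.2.1] true OR true = true
[1.3.2.2] NOT false = true
[1.3.2] true OR true = true
[1.3] true → true = true
[1] false OR false OR true = true
[root] NOT true = false
Overall: false → refused

Refused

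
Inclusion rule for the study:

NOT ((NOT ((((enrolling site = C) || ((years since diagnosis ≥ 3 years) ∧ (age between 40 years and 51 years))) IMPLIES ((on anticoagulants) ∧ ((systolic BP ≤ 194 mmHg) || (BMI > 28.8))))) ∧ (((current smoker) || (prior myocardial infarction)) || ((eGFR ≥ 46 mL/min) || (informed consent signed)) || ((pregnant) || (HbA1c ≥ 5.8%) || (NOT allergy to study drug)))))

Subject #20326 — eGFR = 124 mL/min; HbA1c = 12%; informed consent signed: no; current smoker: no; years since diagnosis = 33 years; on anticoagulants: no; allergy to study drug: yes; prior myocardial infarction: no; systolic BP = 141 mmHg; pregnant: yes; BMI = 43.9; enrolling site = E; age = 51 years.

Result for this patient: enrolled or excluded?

Excluded

Atomic conditions:
  enrolling site = C: E == C is false
  years since diagnosis ≥ 3 years: 33 ≥ 3 is true
  age between 40 years and 51 years: 51 in [40, 51] is true
  on anticoagulants: no → false
  systolic BP ≤ 194 mmHg: 141 ≤ 194 is true
  BMI > 28.8: 43.9 > 28.8 is true
  current smoker: no → false
  prior myocardial infarction: no → false
  eGFR ≥ 46 mL/min: 124 ≥ 46 is true
  informed consent signed: no → false
  pregnant: yes → true
  HbA1c ≥ 5.8%: 12 ≥ 5.8 is true
  NOT allergy to study drug: yes → false
Combine:
[1.1.1.1.2] true AND true = true
[1.1.1.1] false OR true = true
[1.1.1.2.2] true OR true = true
[1.1.1.2] false AND true = false
[1.1.1] true → false = false
[1.1] NOT false = true
[1.2.1] false OR false = false
[1.2.2] true OR false = true
[1.2.3] true OR true OR false = true
[1.2] false OR true OR true = true
[1] true AND true = true
[root] NOT true = false
Overall: false → excluded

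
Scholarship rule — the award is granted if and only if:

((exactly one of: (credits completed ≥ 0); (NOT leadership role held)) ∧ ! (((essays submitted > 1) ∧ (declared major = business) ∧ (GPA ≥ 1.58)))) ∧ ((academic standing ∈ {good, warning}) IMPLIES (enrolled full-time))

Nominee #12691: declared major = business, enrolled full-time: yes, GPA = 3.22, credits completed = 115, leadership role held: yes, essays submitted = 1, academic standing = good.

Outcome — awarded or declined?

Atomic conditions:
  credits completed ≥ 0: 115 ≥ 0 is true
  NOT leadership role held: yes → false
  essays submitted > 1: 1 > 1 is false
  declared major = business: business == business is true
  GPA ≥ 1.58: 3.22 ≥ 1.58 is true
  academic standing ∈ {good, warning}: good is in the set → true
  enrolled full-time: yes → true
Combine:
[1.1] exactly-one(true, false) = true
[1.2.1] false AND true AND true = false
[1.2] NOT false = true
[1] true AND true = true
[2] true → true = true
[root] true AND true = true
Overall: true → awarded

Awarded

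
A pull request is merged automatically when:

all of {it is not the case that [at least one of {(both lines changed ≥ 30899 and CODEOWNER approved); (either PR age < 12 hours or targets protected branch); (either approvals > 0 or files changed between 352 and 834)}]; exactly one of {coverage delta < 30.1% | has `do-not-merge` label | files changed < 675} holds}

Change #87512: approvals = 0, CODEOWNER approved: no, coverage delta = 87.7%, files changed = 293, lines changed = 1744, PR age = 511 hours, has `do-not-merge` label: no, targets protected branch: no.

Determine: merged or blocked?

Atomic conditions:
  lines changed ≥ 30899: 1744 ≥ 30899 is false
  CODEOWNER approved: no → false
  PR age < 12 hours: 511 < 12 is false
  targets protected branch: no → false
  approvals > 0: 0 > 0 is false
  files changed between 352 and 834: 293 in [352, 834] is false
  coverage delta < 30.1%: 87.7 < 30.1 is false
  has `do-not-merge` label: no → false
  files changed < 675: 293 < 675 is true
Combine:
[1.1.1] false AND false = false
[1.1.2] false OR false = false
[1.1.3] false OR false = false
[1.1] false OR false OR false = false
[1] NOT false = true
[2] exactly-one(false, false, true) = true
[root] true AND true = true
Overall: true → merged

Merged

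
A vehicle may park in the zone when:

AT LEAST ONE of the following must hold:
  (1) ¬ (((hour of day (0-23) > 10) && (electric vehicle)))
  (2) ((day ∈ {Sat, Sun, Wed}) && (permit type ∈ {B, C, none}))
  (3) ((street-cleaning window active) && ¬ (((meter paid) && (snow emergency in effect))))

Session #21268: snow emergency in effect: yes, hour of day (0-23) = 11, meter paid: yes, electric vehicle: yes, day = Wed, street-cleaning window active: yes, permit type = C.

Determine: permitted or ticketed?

Atomic conditions:
  hour of day (0-23) > 10: 11 > 10 is true
  electric vehicle: yes → true
  day ∈ {Sat, Sun, Wed}: Wed is in the set → true
  permit type ∈ {B, C, none}: C is in the set → true
  street-cleaning window active: yes → true
  meter paid: yes → true
  snow emergency in effect: yes → true
Combine:
[1.1] true AND true = true
[1] NOT true = false
[2] true AND true = true
[3.2.1] true AND true = true
[3.2] NOT true = false
[3] true AND false = false
[root] false OR true OR false = true
Overall: true → permitted

Permitted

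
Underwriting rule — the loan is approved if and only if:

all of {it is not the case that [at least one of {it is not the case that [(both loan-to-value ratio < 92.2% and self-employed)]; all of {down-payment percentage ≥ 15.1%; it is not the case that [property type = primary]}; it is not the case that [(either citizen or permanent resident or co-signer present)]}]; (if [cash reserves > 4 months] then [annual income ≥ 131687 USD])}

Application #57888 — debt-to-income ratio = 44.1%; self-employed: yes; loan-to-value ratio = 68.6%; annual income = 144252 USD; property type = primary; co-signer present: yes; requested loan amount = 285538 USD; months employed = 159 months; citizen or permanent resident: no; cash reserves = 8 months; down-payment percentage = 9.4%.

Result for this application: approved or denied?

Atomic conditions:
  loan-to-value ratio < 92.2%: 68.6 < 92.2 is true
  self-employed: yes → true
  down-payment percentage ≥ 15.1%: 9.4 ≥ 15.1 is false
  property type = primary: primary == primary is true
  citizen or permanent resident: no → false
  co-signer present: yes → true
  cash reserves > 4 months: 8 > 4 is true
  annual income ≥ 131687 USD: 144252 ≥ 131687 is true
Combine:
[1.1.1.1] true AND true = true
[1.1.1] NOT true = false
[1.1.2.2] NOT true = false
[1.1.2] false AND false = false
[1.1.3.1] false OR true = true
[1.1.3] NOT true = false
[1.1] false OR false OR false = false
[1] NOT false = true
[2] true → true = true
[root] true AND true = true
Overall: true → approved

Approved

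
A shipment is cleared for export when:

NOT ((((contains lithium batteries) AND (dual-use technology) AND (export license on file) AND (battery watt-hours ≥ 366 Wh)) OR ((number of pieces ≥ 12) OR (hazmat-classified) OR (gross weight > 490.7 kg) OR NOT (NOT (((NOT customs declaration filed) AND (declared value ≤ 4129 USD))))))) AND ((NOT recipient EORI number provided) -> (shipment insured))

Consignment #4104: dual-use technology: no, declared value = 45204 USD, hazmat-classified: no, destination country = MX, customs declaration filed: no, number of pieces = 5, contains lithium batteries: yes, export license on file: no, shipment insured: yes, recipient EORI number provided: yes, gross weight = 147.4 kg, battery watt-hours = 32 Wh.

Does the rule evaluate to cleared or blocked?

Atomic conditions:
  contains lithium batteries: yes → true
  dual-use technology: no → false
  export license on file: no → false
  battery watt-hours ≥ 366 Wh: 32 ≥ 366 is false
  number of pieces ≥ 12: 5 ≥ 12 is false
  hazmat-classified: no → false
  gross weight > 490.7 kg: 147.4 > 490.7 is false
  NOT customs declaration filed: no → true
  declared value ≤ 4129 USD: 45204 ≤ 4129 is false
  NOT recipient EORI number provided: yes → false
  shipment insured: yes → true
Combine:
[1.1.1] true AND false AND false AND false = false
[1.1.2.4.1.1] true AND false = false
[1.1.2.4.1] NOT false = true
[1.1.2.4] NOT true = false
[1.1.2] false OR false OR false OR false = false
[1.1] false OR false = false
[1] NOT false = true
[2] false → true (antecedent false ⇒ implication holds) = true
[root] true AND true = true
Overall: true → cleared

Cleared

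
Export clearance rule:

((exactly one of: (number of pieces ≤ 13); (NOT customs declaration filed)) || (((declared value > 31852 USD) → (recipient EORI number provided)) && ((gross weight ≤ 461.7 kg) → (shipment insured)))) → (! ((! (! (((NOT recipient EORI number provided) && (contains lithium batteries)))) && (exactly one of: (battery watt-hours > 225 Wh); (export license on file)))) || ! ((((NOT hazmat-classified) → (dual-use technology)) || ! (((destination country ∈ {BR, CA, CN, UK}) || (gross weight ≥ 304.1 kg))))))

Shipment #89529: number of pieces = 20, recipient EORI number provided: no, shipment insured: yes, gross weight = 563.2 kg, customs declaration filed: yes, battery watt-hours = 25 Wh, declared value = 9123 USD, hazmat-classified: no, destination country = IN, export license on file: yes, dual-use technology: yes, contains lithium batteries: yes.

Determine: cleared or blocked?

Atomic conditions:
  number of pieces ≤ 13: 20 ≤ 13 is false
  NOT customs declaration filed: yes → false
  declared value > 31852 USD: 9123 > 31852 is false
  recipient EORI number provided: no → false
  gross weight ≤ 461.7 kg: 563.2 ≤ 461.7 is false
  shipment insured: yes → true
  NOT recipient EORI number provided: no → true
  contains lithium batteries: yes → true
  battery watt-hours > 225 Wh: 25 > 225 is false
  export license on file: yes → true
  NOT hazmat-classified: no → true
  dual-use technology: yes → true
  destination country ∈ {BR, CA, CN, UK}: IN is not in the set → false
  gross weight ≥ 304.1 kg: 563.2 ≥ 304.1 is true
Combine:
[1.1] exactly-one(false, false) = false
[1.2.1] false → false (antecedent false ⇒ implication holds) = true
[1.2.2] false → true (antecedent false ⇒ implication holds) = true
[1.2] true AND true = true
[1] false OR true = true
[2.1.1.1.1.1] true AND true = true
[2.1.1.1.1] NOT true = false
[2.1.1.1] NOT false = true
[2.1.1.2] exactly-one(false, true) = true
[2.1.1] true AND true = true
[2.1] NOT true = false
[2.2.1.1] true → true = true
[2.2.1.2.1] false OR true = true
[2.2.1.2] NOT true = false
[2.2.1] true OR false = true
[2.2] NOT true = false
[2] false OR false = false
[root] true → false = false
Overall: false → blocked

Blocked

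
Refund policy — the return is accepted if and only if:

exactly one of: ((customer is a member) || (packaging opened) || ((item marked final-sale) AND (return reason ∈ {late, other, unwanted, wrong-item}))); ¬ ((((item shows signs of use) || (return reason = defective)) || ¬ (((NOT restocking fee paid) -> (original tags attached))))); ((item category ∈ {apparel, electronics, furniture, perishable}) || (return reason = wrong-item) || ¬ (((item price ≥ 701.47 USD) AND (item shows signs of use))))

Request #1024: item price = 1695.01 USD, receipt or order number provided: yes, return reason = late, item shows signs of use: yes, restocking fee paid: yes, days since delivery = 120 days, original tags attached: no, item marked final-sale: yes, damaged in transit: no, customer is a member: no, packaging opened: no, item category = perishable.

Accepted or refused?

Refused

Atomic conditions:
  customer is a member: no → false
  packaging opened: no → false
  item marked final-sale: yes → true
  return reason ∈ {late, other, unwanted, wrong-item}: late is in the set → true
  item shows signs of use: yes → true
  return reason = defective: late == defective is false
  NOT restocking fee paid: yes → false
  original tags attached: no → false
  item category ∈ {apparel, electronics, furniture, perishable}: perishable is in the set → true
  return reason = wrong-item: late == wrong-item is false
  item price ≥ 701.47 USD: 1695.01 ≥ 701.47 is true
Combine:
[1.3] true AND true = true
[1] false OR false OR true = true
[2.1.1] true OR false = true
[2.1.2.1] false → false (antecedent false ⇒ implication holds) = true
[2.1.2] NOT true = false
[2.1] true OR false = true
[2] NOT true = false
[3.3.1] true AND true = true
[3.3] NOT true = false
[3] true OR false OR false = true
[root] exactly-one(true, false, true) = false
Overall: false → refused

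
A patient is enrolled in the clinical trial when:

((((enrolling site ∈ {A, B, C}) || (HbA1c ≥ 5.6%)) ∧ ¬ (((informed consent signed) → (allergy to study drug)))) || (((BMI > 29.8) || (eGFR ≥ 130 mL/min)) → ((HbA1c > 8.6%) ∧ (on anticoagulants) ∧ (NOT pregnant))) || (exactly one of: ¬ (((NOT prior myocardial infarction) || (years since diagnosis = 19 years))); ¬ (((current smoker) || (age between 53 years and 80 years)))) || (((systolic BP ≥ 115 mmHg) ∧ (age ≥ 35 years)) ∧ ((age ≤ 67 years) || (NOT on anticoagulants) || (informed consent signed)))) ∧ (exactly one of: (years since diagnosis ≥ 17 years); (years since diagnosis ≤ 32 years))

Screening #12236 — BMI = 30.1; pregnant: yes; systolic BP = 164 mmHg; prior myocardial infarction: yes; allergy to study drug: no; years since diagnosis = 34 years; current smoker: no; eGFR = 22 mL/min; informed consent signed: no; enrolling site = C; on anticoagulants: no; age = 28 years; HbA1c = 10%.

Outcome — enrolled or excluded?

Atomic conditions:
  enrolling site ∈ {A, B, C}: C is in the set → true
  HbA1c ≥ 5.6%: 10 ≥ 5.6 is true
  informed consent signed: no → false
  allergy to study drug: no → false
  BMI > 29.8: 30.1 > 29.8 is true
  eGFR ≥ 130 mL/min: 22 ≥ 130 is false
  HbA1c > 8.6%: 10 > 8.6 is true
  on anticoagulants: no → false
  NOT pregnant: yes → false
  NOT prior myocardial infarction: yes → false
  years since diagnosis = 19 years: 34 == 19 is false
  current smoker: no → false
  age between 53 years and 80 years: 28 in [53, 80] is false
  systolic BP ≥ 115 mmHg: 164 ≥ 115 is true
  age ≥ 35 years: 28 ≥ 35 is false
  age ≤ 67 years: 28 ≤ 67 is true
  NOT on anticoagulants: no → true
  years since diagnosis ≥ 17 years: 34 ≥ 17 is true
  years since diagnosis ≤ 32 years: 34 ≤ 32 is false
Combine:
[1.1.1] true OR true = true
[1.1.2.1] false → false (antecedent false ⇒ implication holds) = true
[1.1.2] NOT true = false
[1.1] true AND false = false
[1.2.1] true OR false = true
[1.2.2] true AND false AND false = false
[1.2] true → false = false
[1.3.1.1] false OR false = false
[1.3.1] NOT false = true
[1.3.2.1] false OR false = false
[1.3.2] NOT false = true
[1.3] exactly-one(true, true) = false
[1.4.1] true AND false = false
[1.4.2] true OR true OR false = true
[1.4] false AND true = false
[1] false OR false OR false OR false = false
[2] exactly-one(true, false) = true
[root] false AND true = false
Overall: false → excluded

Excluded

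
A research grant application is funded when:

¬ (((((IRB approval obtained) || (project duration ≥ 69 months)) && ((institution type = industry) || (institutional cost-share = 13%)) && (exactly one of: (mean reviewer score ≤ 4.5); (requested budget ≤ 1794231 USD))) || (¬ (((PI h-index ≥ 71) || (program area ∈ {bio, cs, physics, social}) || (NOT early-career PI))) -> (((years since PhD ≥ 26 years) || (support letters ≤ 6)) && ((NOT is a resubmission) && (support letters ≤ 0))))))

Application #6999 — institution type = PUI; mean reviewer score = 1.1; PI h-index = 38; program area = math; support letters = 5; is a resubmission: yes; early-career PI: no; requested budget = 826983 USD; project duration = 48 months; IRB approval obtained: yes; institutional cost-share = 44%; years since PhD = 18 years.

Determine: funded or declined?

Atomic conditions:
  IRB approval obtained: yes → true
  project duration ≥ 69 months: 48 ≥ 69 is false
  institution type = industry: PUI == industry is false
  institutional cost-share = 13%: 44 == 13 is false
  mean reviewer score ≤ 4.5: 1.1 ≤ 4.5 is true
  requested budget ≤ 1794231 USD: 826983 ≤ 1794231 is true
  PI h-index ≥ 71: 38 ≥ 71 is false
  program area ∈ {bio, cs, physics, social}: math is not in the set → false
  NOT early-career PI: no → true
  years since PhD ≥ 26 years: 18 ≥ 26 is false
  support letters ≤ 6: 5 ≤ 6 is true
  NOT is a resubmission: yes → false
  support letters ≤ 0: 5 ≤ 0 is false
Combine:
[1.1.1] true OR false = true
[1.1.2] false OR false = false
[1.1.3] exactly-one(true, true) = false
[1.1] true AND false AND false = false
[1.2.1.1] false OR false OR true = true
[1.2.1] NOT true = false
[1.2.2.1] false OR true = true
[1.2.2.2] false AND false = false
[1.2.2] true AND false = false
[1.2] false → false (antecedent false ⇒ implication holds) = true
[1] false OR true = true
[root] NOT true = false
Overall: false → declined

Declined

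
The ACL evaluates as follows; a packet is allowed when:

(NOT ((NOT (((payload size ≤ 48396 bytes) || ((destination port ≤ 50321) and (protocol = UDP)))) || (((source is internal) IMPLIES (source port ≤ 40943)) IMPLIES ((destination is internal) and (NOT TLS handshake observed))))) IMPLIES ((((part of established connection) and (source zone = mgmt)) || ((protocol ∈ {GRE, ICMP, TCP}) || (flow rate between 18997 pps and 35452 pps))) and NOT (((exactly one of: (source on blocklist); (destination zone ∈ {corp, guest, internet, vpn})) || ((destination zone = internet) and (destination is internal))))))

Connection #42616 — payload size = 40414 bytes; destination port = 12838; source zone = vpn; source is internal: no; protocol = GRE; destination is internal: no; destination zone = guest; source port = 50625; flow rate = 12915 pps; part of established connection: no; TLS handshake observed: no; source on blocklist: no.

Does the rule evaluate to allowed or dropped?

Atomic conditions:
  payload size ≤ 48396 bytes: 40414 ≤ 48396 is true
  destination port ≤ 50321: 12838 ≤ 50321 is true
  protocol = UDP: GRE == UDP is false
  source is internal: no → false
  source port ≤ 40943: 50625 ≤ 40943 is false
  destination is internal: no → false
  NOT TLS handshake observed: no → true
  part of established connection: no → false
  source zone = mgmt: vpn == mgmt is false
  protocol ∈ {GRE, ICMP, TCP}: GRE is in the set → true
  flow rate between 18997 pps and 35452 pps: 12915 in [18997, 35452] is false
  source on blocklist: no → false
  destination zone ∈ {corp, guest, internet, vpn}: guest is in the set → true
  destination zone = internet: guest == internet is false
Combine:
[1.1.1.1.2] true AND false = false
[1.1.1.1] true OR false = true
[1.1.1] NOT true = false
[1.1.2.1] false → false (antecedent false ⇒ implication holds) = true
[1.1.2.2] false AND true = false
[1.1.2] true → false = false
[1.1] false OR false = false
[1] NOT false = true
[2.1.1] false AND false = false
[2.1.2] true OR false = true
[2.1] false OR true = true
[2.2.1.1] exactly-one(false, true) = true
[2.2.1.2] false AND false = false
[2.2.1] true OR false = true
[2.2] NOT true = false
[2] true AND false = false
[root] true → false = false
Overall: false → dropped

Dropped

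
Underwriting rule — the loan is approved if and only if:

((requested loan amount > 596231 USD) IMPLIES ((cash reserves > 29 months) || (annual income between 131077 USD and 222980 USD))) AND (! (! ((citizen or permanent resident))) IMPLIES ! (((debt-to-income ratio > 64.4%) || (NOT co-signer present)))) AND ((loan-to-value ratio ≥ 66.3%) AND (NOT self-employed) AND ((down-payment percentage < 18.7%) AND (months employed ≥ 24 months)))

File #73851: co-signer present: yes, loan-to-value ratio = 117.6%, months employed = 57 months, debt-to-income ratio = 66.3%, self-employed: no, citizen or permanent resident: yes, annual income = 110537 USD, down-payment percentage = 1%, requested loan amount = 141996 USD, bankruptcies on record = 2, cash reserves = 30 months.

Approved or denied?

Denied

Atomic conditions:
  requested loan amount > 596231 USD: 141996 > 596231 is false
  cash reserves > 29 months: 30 > 29 is true
  annual income between 131077 USD and 222980 USD: 110537 in [131077, 222980] is false
  citizen or permanent resident: yes → true
  debt-to-income ratio > 64.4%: 66.3 > 64.4 is true
  NOT co-signer present: yes → false
  loan-to-value ratio ≥ 66.3%: 117.6 ≥ 66.3 is true
  NOT self-employed: no → true
  down-payment percentage < 18.7%: 1 < 18.7 is true
  months employed ≥ 24 months: 57 ≥ 24 is true
Combine:
[1.2] true OR false = true
[1] false → true (antecedent false ⇒ implication holds) = true
[2.1.1] NOT true = false
[2.1] NOT false = true
[2.2.1] true OR false = true
[2.2] NOT true = false
[2] true → false = false
[3.3] true AND true = true
[3] true AND true AND true = true
[root] true AND false AND true = false
Overall: false → denied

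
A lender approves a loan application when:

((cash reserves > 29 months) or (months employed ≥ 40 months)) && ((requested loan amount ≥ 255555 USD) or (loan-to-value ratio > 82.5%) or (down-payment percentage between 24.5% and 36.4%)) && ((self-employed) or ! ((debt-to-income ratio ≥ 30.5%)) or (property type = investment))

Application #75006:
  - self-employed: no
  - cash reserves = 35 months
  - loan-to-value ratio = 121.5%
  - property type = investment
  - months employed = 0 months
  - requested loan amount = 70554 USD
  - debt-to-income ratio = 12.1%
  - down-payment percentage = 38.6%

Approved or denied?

Approved

Atomic conditions:
  cash reserves > 29 months: 35 > 29 is true
  months employed ≥ 40 months: 0 ≥ 40 is false
  requested loan amount ≥ 255555 USD: 70554 ≥ 255555 is false
  loan-to-value ratio > 82.5%: 121.5 > 82.5 is true
  down-payment percentage between 24.5% and 36.4%: 38.6 in [24.5, 36.4] is false
  self-employed: no → false
  debt-to-income ratio ≥ 30.5%: 12.1 ≥ 30.5 is false
  property type = investment: investment == investment is true
Combine:
[1] true OR false = true
[2] false OR true OR false = true
[3.2] NOT false = true
[3] false OR true OR true = true
[root] true AND true AND true = true
Overall: true → approved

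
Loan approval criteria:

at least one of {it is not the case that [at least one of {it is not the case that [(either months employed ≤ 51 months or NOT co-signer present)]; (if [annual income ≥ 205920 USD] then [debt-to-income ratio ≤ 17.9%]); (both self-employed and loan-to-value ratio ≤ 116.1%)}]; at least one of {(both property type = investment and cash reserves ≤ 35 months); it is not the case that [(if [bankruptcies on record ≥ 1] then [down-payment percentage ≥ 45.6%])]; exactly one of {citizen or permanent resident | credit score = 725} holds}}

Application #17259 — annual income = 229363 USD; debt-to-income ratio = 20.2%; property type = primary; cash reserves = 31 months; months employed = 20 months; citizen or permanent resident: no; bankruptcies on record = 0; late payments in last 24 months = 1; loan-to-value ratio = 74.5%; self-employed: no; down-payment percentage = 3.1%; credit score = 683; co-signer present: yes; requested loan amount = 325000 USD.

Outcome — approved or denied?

Atomic conditions:
  months employed ≤ 51 months: 20 ≤ 51 is true
  NOT co-signer present: yes → false
  annual income ≥ 205920 USD: 229363 ≥ 205920 is true
  debt-to-income ratio ≤ 17.9%: 20.2 ≤ 17.9 is false
  self-employed: no → false
  loan-to-value ratio ≤ 116.1%: 74.5 ≤ 116.1 is true
  property type = investment: primary == investment is false
  cash reserves ≤ 35 months: 31 ≤ 35 is true
  bankruptcies on record ≥ 1: 0 ≥ 1 is false
  down-payment percentage ≥ 45.6%: 3.1 ≥ 45.6 is false
  citizen or permanent resident: no → false
  credit score = 725: 683 == 725 is false
Combine:
[1.1.1.1] true OR false = true
[1.1.1] NOT true = false
[1.1.2] true → false = false
[1.1.3] false AND true = false
[1.1] false OR false OR false = false
[1] NOT false = true
[2.1] false AND true = false
[2.2.1] false → false (antecedent false ⇒ implication holds) = true
[2.2] NOT true = false
[2.3] exactly-one(false, false) = false
[2] false OR false OR false = false
[root] true OR false = true
Overall: true → approved

Approved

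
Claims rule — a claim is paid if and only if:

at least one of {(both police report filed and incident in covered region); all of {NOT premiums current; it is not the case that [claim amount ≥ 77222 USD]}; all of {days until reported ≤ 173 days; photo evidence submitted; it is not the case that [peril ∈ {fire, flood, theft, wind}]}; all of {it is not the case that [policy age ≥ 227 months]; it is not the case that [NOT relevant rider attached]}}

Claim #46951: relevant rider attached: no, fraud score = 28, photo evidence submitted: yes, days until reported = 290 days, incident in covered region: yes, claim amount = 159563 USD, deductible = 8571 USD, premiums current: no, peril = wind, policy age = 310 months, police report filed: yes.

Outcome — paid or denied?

Paid

Atomic conditions:
  police report filed: yes → true
  incident in covered region: yes → true
  NOT premiums current: no → true
  claim amount ≥ 77222 USD: 159563 ≥ 77222 is true
  days until reported ≤ 173 days: 290 ≤ 173 is false
  photo evidence submitted: yes → true
  peril ∈ {fire, flood, theft, wind}: wind is in the set → true
  policy age ≥ 227 months: 310 ≥ 227 is true
  NOT relevant rider attached: no → true
Combine:
[1] true AND true = true
[2.2] NOT true = false
[2] true AND false = false
[3.3] NOT true = false
[3] false AND true AND false = false
[4.1] NOT true = false
[4.2] NOT true = false
[4] false AND false = false
[root] true OR false OR false OR false = true
Overall: true → paid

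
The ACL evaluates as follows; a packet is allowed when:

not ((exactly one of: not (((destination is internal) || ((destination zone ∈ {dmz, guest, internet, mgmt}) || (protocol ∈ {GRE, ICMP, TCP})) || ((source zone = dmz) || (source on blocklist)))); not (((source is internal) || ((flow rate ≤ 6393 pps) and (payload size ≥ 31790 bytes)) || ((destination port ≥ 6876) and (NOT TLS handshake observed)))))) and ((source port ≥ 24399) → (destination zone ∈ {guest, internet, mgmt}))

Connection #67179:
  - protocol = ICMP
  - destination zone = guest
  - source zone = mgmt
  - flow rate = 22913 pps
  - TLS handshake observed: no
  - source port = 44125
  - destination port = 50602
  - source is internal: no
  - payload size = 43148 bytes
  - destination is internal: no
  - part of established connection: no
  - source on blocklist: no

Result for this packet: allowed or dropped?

Allowed

Atomic conditions:
  destination is internal: no → false
  destination zone ∈ {dmz, guest, internet, mgmt}: guest is in the set → true
  protocol ∈ {GRE, ICMP, TCP}: ICMP is in the set → true
  source zone = dmz: mgmt == dmz is false
  source on blocklist: no → false
  source is internal: no → false
  flow rate ≤ 6393 pps: 22913 ≤ 6393 is false
  payload size ≥ 31790 bytes: 43148 ≥ 31790 is true
  destination port ≥ 6876: 50602 ≥ 6876 is true
  NOT TLS handshake observed: no → true
  source port ≥ 24399: 44125 ≥ 24399 is true
  destination zone ∈ {guest, internet, mgmt}: guest is in the set → true
Combine:
[1.1.1.1.2] true OR true = true
[1.1.1.1.3] false OR false = false
[1.1.1.1] false OR true OR false = true
[1.1.1] NOT true = false
[1.1.2.1.2] false AND true = false
[1.1.2.1.3] true AND true = true
[1.1.2.1] false OR false OR true = true
[1.1.2] NOT true = false
[1.1] exactly-one(false, false) = false
[1] NOT false = true
[2] true → true = true
[root] true AND true = true
Overall: true → allowed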